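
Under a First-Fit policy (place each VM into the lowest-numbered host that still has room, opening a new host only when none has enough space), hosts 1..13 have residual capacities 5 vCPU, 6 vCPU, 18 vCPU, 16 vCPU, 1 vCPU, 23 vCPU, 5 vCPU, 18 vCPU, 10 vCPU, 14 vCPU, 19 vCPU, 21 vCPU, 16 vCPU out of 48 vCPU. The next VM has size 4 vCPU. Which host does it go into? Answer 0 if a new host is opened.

Hosts with room: host 1 (5 vCPU), host 2 (6 vCPU), host 3 (18 vCPU), host 4 (16 vCPU), host 6 (23 vCPU), host 7 (5 vCPU), host 8 (18 vCPU), host 9 (10 vCPU), host 10 (14 vCPU), host 11 (19 vCPU), host 12 (21 vCPU), host 13 (16 vCPU).
The first with room is host 1.

1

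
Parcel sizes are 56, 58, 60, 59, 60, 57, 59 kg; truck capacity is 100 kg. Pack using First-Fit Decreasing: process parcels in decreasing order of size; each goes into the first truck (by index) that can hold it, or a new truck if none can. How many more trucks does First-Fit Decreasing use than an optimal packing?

0

First-Fit Decreasing: [60] [60] [59] [59] [58] [57] [56] → 7 trucks.
7 parcels exceed 50 kg (half the capacity), and no two of those can share a truck, so at least 7 trucks are needed.
So 7 is already optimal.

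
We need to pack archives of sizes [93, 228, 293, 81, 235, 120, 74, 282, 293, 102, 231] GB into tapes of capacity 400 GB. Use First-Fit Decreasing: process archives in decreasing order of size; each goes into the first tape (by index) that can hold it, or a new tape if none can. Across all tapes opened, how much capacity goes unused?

Sorted descending: 293, 293, 282, 235, 231, 228, 120, 102, 93, 81, 74.
tape 1: place 293 GB, 107 GB left
tape 2: place 293 GB, 107 GB left
tape 3: place 282 GB, 118 GB left
tape 4: place 235 GB, 165 GB left
tape 5: place 231 GB, 169 GB left
tape 6: place 228 GB, 172 GB left
tape 4: place 120 GB, 45 GB left
tape 1: place 102 GB, 5 GB left
tape 2: place 93 GB, 14 GB left
tape 3: place 81 GB, 37 GB left
tape 5: place 74 GB, 95 GB left
6 tapes × 400 GB = 2400 GB; used 2032 GB; unused 368 GB.

368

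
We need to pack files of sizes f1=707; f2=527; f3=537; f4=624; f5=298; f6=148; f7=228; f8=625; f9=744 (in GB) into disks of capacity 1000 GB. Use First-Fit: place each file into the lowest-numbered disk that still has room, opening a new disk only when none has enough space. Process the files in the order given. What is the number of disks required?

6

f1 (707 GB) → disk 1 (remaining 293 GB)
f2 (527 GB) → disk 2 (remaining 473 GB)
f3 (537 GB) → disk 3 (remaining 463 GB)
f4 (624 GB) → disk 4 (remaining 376 GB)
f5 (298 GB) → disk 2 (remaining 175 GB)
f6 (148 GB) → disk 1 (remaining 145 GB)
f7 (228 GB) → disk 3 (remaining 235 GB)
f8 (625 GB) → disk 5 (remaining 375 GB)
f9 (744 GB) → disk 6 (remaining 256 GB)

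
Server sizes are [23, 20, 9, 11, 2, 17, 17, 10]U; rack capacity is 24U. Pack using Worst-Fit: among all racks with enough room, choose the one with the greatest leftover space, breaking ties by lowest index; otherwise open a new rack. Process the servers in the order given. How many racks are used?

6

Put 23U in rack 1; 1U remain.
Put 20U in rack 2; 4U remain.
Put 9U in rack 3; 15U remain.
Put 11U in rack 3; 4U remain.
Put 2U in rack 2; 2U remain.
Put 17U in rack 4; 7U remain.
Put 17U in rack 5; 7U remain.
Put 10U in rack 6; 14U remain.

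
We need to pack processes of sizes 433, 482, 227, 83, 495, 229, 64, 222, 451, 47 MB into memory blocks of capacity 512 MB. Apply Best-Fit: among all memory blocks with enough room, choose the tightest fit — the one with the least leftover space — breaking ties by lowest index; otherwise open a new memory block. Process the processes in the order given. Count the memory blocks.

433 MB → memory block 1 (remaining 79 MB)
482 MB → memory block 2 (remaining 30 MB)
227 MB → memory block 3 (remaining 285 MB)
83 MB → memory block 3 (remaining 202 MB)
495 MB → memory block 4 (remaining 17 MB)
229 MB → memory block 5 (remaining 283 MB)
64 MB → memory block 1 (remaining 15 MB)
222 MB → memory block 5 (remaining 61 MB)
451 MB → memory block 6 (remaining 61 MB)
47 MB → memory block 5 (remaining 14 MB)

6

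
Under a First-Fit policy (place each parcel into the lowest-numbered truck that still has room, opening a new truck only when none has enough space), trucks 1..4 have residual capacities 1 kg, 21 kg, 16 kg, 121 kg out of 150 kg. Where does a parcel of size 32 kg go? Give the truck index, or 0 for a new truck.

Trucks with room: truck 4 (121 kg).
The first with room is truck 4.

4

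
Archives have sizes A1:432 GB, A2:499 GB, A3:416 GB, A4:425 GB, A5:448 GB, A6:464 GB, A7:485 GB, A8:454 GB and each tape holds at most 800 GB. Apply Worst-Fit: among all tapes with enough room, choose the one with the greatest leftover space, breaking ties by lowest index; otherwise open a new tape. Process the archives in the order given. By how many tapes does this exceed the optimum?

0

Worst-Fit: [432] [499] [416] [425] [448] [464] [485] [454] → 8 tapes.
8 archives exceed 400 GB (half the capacity), and no two of those can share a tape, so at least 8 tapes are needed.
So 8 is already optimal.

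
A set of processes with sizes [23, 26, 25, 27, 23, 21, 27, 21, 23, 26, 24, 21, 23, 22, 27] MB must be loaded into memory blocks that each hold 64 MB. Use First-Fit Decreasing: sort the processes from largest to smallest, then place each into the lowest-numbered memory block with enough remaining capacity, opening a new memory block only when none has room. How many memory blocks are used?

Sorted descending: 27, 27, 27, 26, 26, 25, 24, 23, 23, 23, 23, 22, 21, 21, 21.
27 MB → memory block 1 (remaining 37 MB)
27 MB → memory block 1 (remaining 10 MB)
27 MB → memory block 2 (remaining 37 MB)
26 MB → memory block 2 (remaining 11 MB)
26 MB → memory block 3 (remaining 38 MB)
25 MB → memory block 3 (remaining 13 MB)
24 MB → memory block 4 (remaining 40 MB)
23 MB → memory block 4 (remaining 17 MB)
23 MB → memory block 5 (remaining 41 MB)
23 MB → memory block 5 (remaining 18 MB)
23 MB → memory block 6 (remaining 41 MB)
22 MB → memory block 6 (remaining 19 MB)
21 MB → memory block 7 (remaining 43 MB)
21 MB → memory block 7 (remaining 22 MB)
21 MB → memory block 7 (remaining 1 MB)

7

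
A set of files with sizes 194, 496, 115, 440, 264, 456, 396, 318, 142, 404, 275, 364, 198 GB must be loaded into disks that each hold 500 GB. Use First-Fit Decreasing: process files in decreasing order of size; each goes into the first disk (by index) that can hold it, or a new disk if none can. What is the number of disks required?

Sorted descending: 496, 456, 440, 404, 396, 364, 318, 275, 264, 198, 194, 142, 115.
496 GB → disk 1 (remaining 4 GB)
456 GB → disk 2 (remaining 44 GB)
440 GB → disk 3 (remaining 60 GB)
404 GB → disk 4 (remaining 96 GB)
396 GB → disk 5 (remaining 104 GB)
364 GB → disk 6 (remaining 136 GB)
318 GB → disk 7 (remaining 182 GB)
275 GB → disk 8 (remaining 225 GB)
264 GB → disk 9 (remaining 236 GB)
198 GB → disk 8 (remaining 27 GB)
194 GB → disk 9 (remaining 42 GB)
142 GB → disk 7 (remaining 40 GB)
115 GB → disk 6 (remaining 21 GB)
Final disks: [496] [456] [440] [404] [396] [364,115] [318,142] [275,198] [264,194].

9 disks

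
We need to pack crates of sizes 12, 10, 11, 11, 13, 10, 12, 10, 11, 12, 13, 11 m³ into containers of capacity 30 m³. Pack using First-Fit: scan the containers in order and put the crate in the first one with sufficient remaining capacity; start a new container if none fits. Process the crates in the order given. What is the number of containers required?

Put 12 m³ in container 1; 18 m³ remain.
Put 10 m³ in container 1; 8 m³ remain.
Put 11 m³ in container 2; 19 m³ remain.
Put 11 m³ in container 2; 8 m³ remain.
Put 13 m³ in container 3; 17 m³ remain.
Put 10 m³ in container 3; 7 m³ remain.
Put 12 m³ in container 4; 18 m³ remain.
Put 10 m³ in container 4; 8 m³ remain.
Put 11 m³ in container 5; 19 m³ remain.
Put 12 m³ in container 5; 7 m³ remain.
Put 13 m³ in container 6; 17 m³ remain.
Put 11 m³ in container 6; 6 m³ remain.
Final containers: [12,10] [11,11] [13,10] [12,10] [11,12] [13,11].

6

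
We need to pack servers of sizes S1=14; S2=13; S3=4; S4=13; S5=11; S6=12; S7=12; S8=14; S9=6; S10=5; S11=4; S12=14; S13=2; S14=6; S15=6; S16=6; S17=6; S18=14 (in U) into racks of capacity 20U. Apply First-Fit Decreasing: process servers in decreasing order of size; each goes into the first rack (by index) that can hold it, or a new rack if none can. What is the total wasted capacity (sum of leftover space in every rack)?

18

Sorted descending: 14, 14, 14, 14, 13, 13, 12, 12, 11, 6, 6, 6, 6, 6, 5, 4, 4, 2.
rack 1: place 14U, 6U left
rack 2: place 14U, 6U left
rack 3: place 14U, 6U left
rack 4: place 14U, 6U left
rack 5: place 13U, 7U left
rack 6: place 13U, 7U left
rack 7: place 12U, 8U left
rack 8: place 12U, 8U left
rack 9: place 11U, 9U left
rack 1: place 6U, 0U left
rack 2: place 6U, 0U left
rack 3: place 6U, 0U left
rack 4: place 6U, 0U left
rack 5: place 6U, 1U left
rack 6: place 5U, 2U left
rack 7: place 4U, 4U left
rack 7: place 4U, 0U left
rack 6: place 2U, 0U left
9 racks × 20U = 180U; used 162U; unused 18U.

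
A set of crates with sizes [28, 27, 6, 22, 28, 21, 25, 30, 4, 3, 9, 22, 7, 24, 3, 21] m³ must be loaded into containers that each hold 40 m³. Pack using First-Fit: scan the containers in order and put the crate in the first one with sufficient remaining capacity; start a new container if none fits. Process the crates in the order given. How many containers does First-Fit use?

10 containers

28 m³ → container 1 (remaining 12 m³)
27 m³ → container 2 (remaining 13 m³)
6 m³ → container 1 (remaining 6 m³)
22 m³ → container 3 (remaining 18 m³)
28 m³ → container 4 (remaining 12 m³)
21 m³ → container 5 (remaining 19 m³)
25 m³ → container 6 (remaining 15 m³)
30 m³ → container 7 (remaining 10 m³)
4 m³ → container 1 (remaining 2 m³)
3 m³ → container 2 (remaining 10 m³)
9 m³ → container 2 (remaining 1 m³)
22 m³ → container 8 (remaining 18 m³)
7 m³ → container 3 (remaining 11 m³)
24 m³ → container 9 (remaining 16 m³)
3 m³ → container 3 (remaining 8 m³)
21 m³ → container 10 (remaining 19 m³)
Final containers: [28,6,4] [27,3,9] [22,7,3] [28] [21] [25] [30] [22] [24] [21].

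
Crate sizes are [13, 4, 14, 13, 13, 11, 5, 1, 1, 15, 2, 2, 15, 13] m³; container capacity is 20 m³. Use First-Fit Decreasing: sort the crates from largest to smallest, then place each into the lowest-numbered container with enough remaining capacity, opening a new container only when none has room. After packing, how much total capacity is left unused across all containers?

38

Sorted descending: 15, 15, 14, 13, 13, 13, 13, 11, 5, 4, 2, 2, 1, 1.
Put 15 m³ in container 1; 5 m³ remain.
Put 15 m³ in container 2; 5 m³ remain.
Put 14 m³ in container 3; 6 m³ remain.
Put 13 m³ in container 4; 7 m³ remain.
Put 13 m³ in container 5; 7 m³ remain.
Put 13 m³ in container 6; 7 m³ remain.
Put 13 m³ in container 7; 7 m³ remain.
Put 11 m³ in container 8; 9 m³ remain.
Put 5 m³ in container 1; 0 m³ remain.
Put 4 m³ in container 2; 1 m³ remain.
Put 2 m³ in container 3; 4 m³ remain.
Put 2 m³ in container 3; 2 m³ remain.
Put 1 m³ in container 2; 0 m³ remain.
Put 1 m³ in container 3; 1 m³ remain.
8 containers × 20 m³ = 160 m³; used 122 m³; unused 38 m³.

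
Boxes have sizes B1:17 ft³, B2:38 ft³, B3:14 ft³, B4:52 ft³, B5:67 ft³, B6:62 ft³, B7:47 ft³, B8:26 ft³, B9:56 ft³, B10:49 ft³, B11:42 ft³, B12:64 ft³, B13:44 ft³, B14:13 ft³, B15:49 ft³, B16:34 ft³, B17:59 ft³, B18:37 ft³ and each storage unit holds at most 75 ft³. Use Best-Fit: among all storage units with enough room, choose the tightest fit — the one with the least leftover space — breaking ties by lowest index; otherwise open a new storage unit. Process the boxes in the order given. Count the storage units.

Put B1 (17 ft³) in storage unit 1; 58 ft³ remain.
Put B2 (38 ft³) in storage unit 1; 20 ft³ remain.
Put B3 (14 ft³) in storage unit 1; 6 ft³ remain.
Put B4 (52 ft³) in storage unit 2; 23 ft³ remain.
Put B5 (67 ft³) in storage unit 3; 8 ft³ remain.
Put B6 (62 ft³) in storage unit 4; 13 ft³ remain.
Put B7 (47 ft³) in storage unit 5; 28 ft³ remain.
Put B8 (26 ft³) in storage unit 5; 2 ft³ remain.
Put B9 (56 ft³) in storage unit 6; 19 ft³ remain.
Put B10 (49 ft³) in storage unit 7; 26 ft³ remain.
Put B11 (42 ft³) in storage unit 8; 33 ft³ remain.
Put B12 (64 ft³) in storage unit 9; 11 ft³ remain.
Put B13 (44 ft³) in storage unit 10; 31 ft³ remain.
Put B14 (13 ft³) in storage unit 4; 0 ft³ remain.
Put B15 (49 ft³) in storage unit 11; 26 ft³ remain.
Put B16 (34 ft³) in storage unit 12; 41 ft³ remain.
Put B17 (59 ft³) in storage unit 13; 16 ft³ remain.
Put B18 (37 ft³) in storage unit 12; 4 ft³ remain.
Final storage units: [17,38,14] [52] [67] [62,13] [47,26] [56] [49] [42] [64] [44] [49] [34,37] [59].

13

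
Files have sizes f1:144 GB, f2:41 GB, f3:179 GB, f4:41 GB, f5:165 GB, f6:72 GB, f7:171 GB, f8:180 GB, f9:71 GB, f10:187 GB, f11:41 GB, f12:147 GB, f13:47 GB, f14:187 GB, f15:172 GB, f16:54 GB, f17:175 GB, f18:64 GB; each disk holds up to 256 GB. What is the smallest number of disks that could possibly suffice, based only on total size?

Total size = 144 + 41 + 179 + 41 + 165 + 72 + 171 + 180 + 71 + 187 + 41 + 147 + 47 + 187 + 172 + 54 + 175 + 64 = 2138 GB.
⌈2138 / 256⌉ = 9.

9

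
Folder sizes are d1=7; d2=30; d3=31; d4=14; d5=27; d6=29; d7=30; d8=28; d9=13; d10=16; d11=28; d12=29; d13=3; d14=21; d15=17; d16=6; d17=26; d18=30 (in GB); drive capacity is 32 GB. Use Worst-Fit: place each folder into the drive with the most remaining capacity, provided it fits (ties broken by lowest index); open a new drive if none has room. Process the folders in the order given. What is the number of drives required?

14

drive 1: place d1 (7 GB), 25 GB left
drive 2: place d2 (30 GB), 2 GB left
drive 3: place d3 (31 GB), 1 GB left
drive 1: place d4 (14 GB), 11 GB left
drive 4: place d5 (27 GB), 5 GB left
drive 5: place d6 (29 GB), 3 GB left
drive 6: place d7 (30 GB), 2 GB left
drive 7: place d8 (28 GB), 4 GB left
drive 8: place d9 (13 GB), 19 GB left
drive 8: place d10 (16 GB), 3 GB left
drive 9: place d11 (28 GB), 4 GB left
drive 10: place d12 (29 GB), 3 GB left
drive 1: place d13 (3 GB), 8 GB left
drive 11: place d14 (21 GB), 11 GB left
drive 12: place d15 (17 GB), 15 GB left
drive 12: place d16 (6 GB), 9 GB left
drive 13: place d17 (26 GB), 6 GB left
drive 14: place d18 (30 GB), 2 GB left
Final drives: [7,14,3] [30] [31] [27] [29] [30] [28] [13,16] [28] [29] [21] [17,6] [26] [30].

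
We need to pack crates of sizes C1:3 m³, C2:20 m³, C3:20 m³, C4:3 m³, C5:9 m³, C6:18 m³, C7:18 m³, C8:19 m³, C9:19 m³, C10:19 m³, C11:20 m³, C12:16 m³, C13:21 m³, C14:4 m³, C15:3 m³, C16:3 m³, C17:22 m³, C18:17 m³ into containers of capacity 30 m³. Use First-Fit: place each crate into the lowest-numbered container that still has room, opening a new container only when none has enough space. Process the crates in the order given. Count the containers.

Put C1 (3 m³) in container 1; 27 m³ remain.
Put C2 (20 m³) in container 1; 7 m³ remain.
Put C3 (20 m³) in container 2; 10 m³ remain.
Put C4 (3 m³) in container 1; 4 m³ remain.
Put C5 (9 m³) in container 2; 1 m³ remain.
Put C6 (18 m³) in container 3; 12 m³ remain.
Put C7 (18 m³) in container 4; 12 m³ remain.
Put C8 (19 m³) in container 5; 11 m³ remain.
Put C9 (19 m³) in container 6; 11 m³ remain.
Put C10 (19 m³) in container 7; 11 m³ remain.
Put C11 (20 m³) in container 8; 10 m³ remain.
Put C12 (16 m³) in container 9; 14 m³ remain.
Put C13 (21 m³) in container 10; 9 m³ remain.
Put C14 (4 m³) in container 1; 0 m³ remain.
Put C15 (3 m³) in container 3; 9 m³ remain.
Put C16 (3 m³) in container 3; 6 m³ remain.
Put C17 (22 m³) in container 11; 8 m³ remain.
Put C18 (17 m³) in container 12; 13 m³ remain.

12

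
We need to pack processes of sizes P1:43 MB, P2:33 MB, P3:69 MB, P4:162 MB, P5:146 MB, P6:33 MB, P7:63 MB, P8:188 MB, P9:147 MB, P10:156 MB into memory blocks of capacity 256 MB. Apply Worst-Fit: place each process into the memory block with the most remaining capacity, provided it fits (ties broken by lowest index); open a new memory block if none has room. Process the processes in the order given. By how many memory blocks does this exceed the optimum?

1

Worst-Fit: [43,33,69,33] [162] [146,63] [188] [147] [156] → 6 memory blocks.
Total size 1040 MB; any packing needs at least ⌈1040/256⌉ = 5 memory blocks.
An optimal packing achieves that bound: [188,63] [162,69] [156,43,33] [147,33] [146] → 5 memory blocks.
Excess: 6 − 5 = 1.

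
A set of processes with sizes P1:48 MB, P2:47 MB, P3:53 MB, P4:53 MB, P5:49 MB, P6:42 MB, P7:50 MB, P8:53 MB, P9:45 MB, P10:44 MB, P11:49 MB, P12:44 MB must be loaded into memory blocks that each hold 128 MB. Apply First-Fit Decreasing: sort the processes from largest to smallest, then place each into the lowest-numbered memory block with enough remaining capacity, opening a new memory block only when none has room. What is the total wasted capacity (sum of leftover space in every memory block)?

Sorted descending: 53, 53, 53, 50, 49, 49, 48, 47, 45, 44, 44, 42.
Put 53 MB in memory block 1; 75 MB remain.
Put 53 MB in memory block 1; 22 MB remain.
Put 53 MB in memory block 2; 75 MB remain.
Put 50 MB in memory block 2; 25 MB remain.
Put 49 MB in memory block 3; 79 MB remain.
Put 49 MB in memory block 3; 30 MB remain.
Put 48 MB in memory block 4; 80 MB remain.
Put 47 MB in memory block 4; 33 MB remain.
Put 45 MB in memory block 5; 83 MB remain.
Put 44 MB in memory block 5; 39 MB remain.
Put 44 MB in memory block 6; 84 MB remain.
Put 42 MB in memory block 6; 42 MB remain.
6 memory blocks × 128 MB = 768 MB; used 577 MB; unused 191 MB.

191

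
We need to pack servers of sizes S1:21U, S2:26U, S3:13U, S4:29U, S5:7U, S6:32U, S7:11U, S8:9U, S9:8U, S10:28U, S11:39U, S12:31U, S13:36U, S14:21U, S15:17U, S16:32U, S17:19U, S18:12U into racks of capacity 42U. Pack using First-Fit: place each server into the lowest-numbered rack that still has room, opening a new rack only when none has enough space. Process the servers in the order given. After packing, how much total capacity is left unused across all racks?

rack 1: place S1 (21U), 21U left
rack 2: place S2 (26U), 16U left
rack 1: place S3 (13U), 8U left
rack 3: place S4 (29U), 13U left
rack 1: place S5 (7U), 1U left
rack 4: place S6 (32U), 10U left
rack 2: place S7 (11U), 5U left
rack 3: place S8 (9U), 4U left
rack 4: place S9 (8U), 2U left
rack 5: place S10 (28U), 14U left
rack 6: place S11 (39U), 3U left
rack 7: place S12 (31U), 11U left
rack 8: place S13 (36U), 6U left
rack 9: place S14 (21U), 21U left
rack 9: place S15 (17U), 4U left
rack 10: place S16 (32U), 10U left
rack 11: place S17 (19U), 23U left
rack 5: place S18 (12U), 2U left
11 racks × 42U = 462U; used 391U; unused 71U.

71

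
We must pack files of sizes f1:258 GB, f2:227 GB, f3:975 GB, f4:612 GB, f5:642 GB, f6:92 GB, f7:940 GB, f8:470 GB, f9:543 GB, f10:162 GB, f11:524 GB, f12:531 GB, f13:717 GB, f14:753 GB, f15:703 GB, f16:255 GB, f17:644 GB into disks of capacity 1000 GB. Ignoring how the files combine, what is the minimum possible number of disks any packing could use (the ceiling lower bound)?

10

Total size = 258 + 227 + 975 + 612 + 642 + 92 + 940 + 470 + 543 + 162 + 524 + 531 + 717 + 753 + 703 + 255 + 644 = 9048 GB.
⌈9048 / 1000⌉ = 10.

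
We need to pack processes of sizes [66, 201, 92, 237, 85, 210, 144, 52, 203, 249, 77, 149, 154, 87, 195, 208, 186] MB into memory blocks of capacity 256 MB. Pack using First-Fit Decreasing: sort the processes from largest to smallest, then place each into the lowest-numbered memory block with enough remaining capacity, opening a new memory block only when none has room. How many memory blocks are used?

12

Sorted descending: 249, 237, 210, 208, 203, 201, 195, 186, 154, 149, 144, 92, 87, 85, 77, 66, 52.
Put 249 MB in memory block 1; 7 MB remain.
Put 237 MB in memory block 2; 19 MB remain.
Put 210 MB in memory block 3; 46 MB remain.
Put 208 MB in memory block 4; 48 MB remain.
Put 203 MB in memory block 5; 53 MB remain.
Put 201 MB in memory block 6; 55 MB remain.
Put 195 MB in memory block 7; 61 MB remain.
Put 186 MB in memory block 8; 70 MB remain.
Put 154 MB in memory block 9; 102 MB remain.
Put 149 MB in memory block 10; 107 MB remain.
Put 144 MB in memory block 11; 112 MB remain.
Put 92 MB in memory block 9; 10 MB remain.
Put 87 MB in memory block 10; 20 MB remain.
Put 85 MB in memory block 11; 27 MB remain.
Put 77 MB in memory block 12; 179 MB remain.
Put 66 MB in memory block 8; 4 MB remain.
Put 52 MB in memory block 5; 1 MB remain.
Final memory blocks: [249] [237] [210] [208] [203,52] [201] [195] [186,66] [154,92] [149,87] [144,85] [77].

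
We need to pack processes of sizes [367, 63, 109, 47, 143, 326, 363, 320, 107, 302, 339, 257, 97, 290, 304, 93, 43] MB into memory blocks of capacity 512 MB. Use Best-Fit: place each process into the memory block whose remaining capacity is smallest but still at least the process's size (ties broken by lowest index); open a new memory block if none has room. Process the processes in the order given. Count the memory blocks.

9 memory blocks

memory block 1: place 367 MB, 145 MB left
memory block 1: place 63 MB, 82 MB left
memory block 2: place 109 MB, 403 MB left
memory block 1: place 47 MB, 35 MB left
memory block 2: place 143 MB, 260 MB left
memory block 3: place 326 MB, 186 MB left
memory block 4: place 363 MB, 149 MB left
memory block 5: place 320 MB, 192 MB left
memory block 4: place 107 MB, 42 MB left
memory block 6: place 302 MB, 210 MB left
memory block 7: place 339 MB, 173 MB left
memory block 2: place 257 MB, 3 MB left
memory block 7: place 97 MB, 76 MB left
memory block 8: place 290 MB, 222 MB left
memory block 9: place 304 MB, 208 MB left
memory block 3: place 93 MB, 93 MB left
memory block 7: place 43 MB, 33 MB left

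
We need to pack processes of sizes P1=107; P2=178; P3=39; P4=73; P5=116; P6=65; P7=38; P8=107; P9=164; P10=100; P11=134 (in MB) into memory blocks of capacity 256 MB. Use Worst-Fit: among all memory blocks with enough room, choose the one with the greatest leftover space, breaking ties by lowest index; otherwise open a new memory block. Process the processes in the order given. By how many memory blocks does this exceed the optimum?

1

Worst-Fit: [107,39,73] [178,38] [116,65] [107,100] [164] [134] → 6 memory blocks.
Total size 1121 MB; any packing needs at least ⌈1121/256⌉ = 5 memory blocks.
An optimal packing achieves that bound: [178,73] [164,65] [134,116] [107,107,39] [100,38] → 5 memory blocks.
Excess: 6 − 5 = 1.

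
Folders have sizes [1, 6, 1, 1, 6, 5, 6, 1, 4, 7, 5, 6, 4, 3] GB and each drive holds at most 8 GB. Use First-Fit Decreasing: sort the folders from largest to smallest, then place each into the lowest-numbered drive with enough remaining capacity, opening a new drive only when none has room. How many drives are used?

8

Sorted descending: 7, 6, 6, 6, 6, 5, 5, 4, 4, 3, 1, 1, 1, 1.
Put 7 GB in drive 1; 1 GB remain.
Put 6 GB in drive 2; 2 GB remain.
Put 6 GB in drive 3; 2 GB remain.
Put 6 GB in drive 4; 2 GB remain.
Put 6 GB in drive 5; 2 GB remain.
Put 5 GB in drive 6; 3 GB remain.
Put 5 GB in drive 7; 3 GB remain.
Put 4 GB in drive 8; 4 GB remain.
Put 4 GB in drive 8; 0 GB remain.
Put 3 GB in drive 6; 0 GB remain.
Put 1 GB in drive 1; 0 GB remain.
Put 1 GB in drive 2; 1 GB remain.
Put 1 GB in drive 2; 0 GB remain.
Put 1 GB in drive 3; 1 GB remain.
Final drives: [7,1] [6,1,1] [6,1] [6] [6] [5,3] [5] [4,4].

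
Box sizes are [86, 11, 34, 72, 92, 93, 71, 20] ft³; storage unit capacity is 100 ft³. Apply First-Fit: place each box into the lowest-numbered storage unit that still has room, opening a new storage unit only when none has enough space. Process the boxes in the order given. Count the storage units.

86 ft³ → storage unit 1 (remaining 14 ft³)
11 ft³ → storage unit 1 (remaining 3 ft³)
34 ft³ → storage unit 2 (remaining 66 ft³)
72 ft³ → storage unit 3 (remaining 28 ft³)
92 ft³ → storage unit 4 (remaining 8 ft³)
93 ft³ → storage unit 5 (remaining 7 ft³)
71 ft³ → storage unit 6 (remaining 29 ft³)
20 ft³ → storage unit 2 (remaining 46 ft³)

6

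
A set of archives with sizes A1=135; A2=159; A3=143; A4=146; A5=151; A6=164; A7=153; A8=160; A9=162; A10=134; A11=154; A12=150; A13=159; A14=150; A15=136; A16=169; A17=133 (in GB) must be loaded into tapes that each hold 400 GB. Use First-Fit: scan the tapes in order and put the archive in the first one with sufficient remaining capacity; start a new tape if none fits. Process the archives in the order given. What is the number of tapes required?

9

Put A1 (135 GB) in tape 1; 265 GB remain.
Put A2 (159 GB) in tape 1; 106 GB remain.
Put A3 (143 GB) in tape 2; 257 GB remain.
Put A4 (146 GB) in tape 2; 111 GB remain.
Put A5 (151 GB) in tape 3; 249 GB remain.
Put A6 (164 GB) in tape 3; 85 GB remain.
Put A7 (153 GB) in tape 4; 247 GB remain.
Put A8 (160 GB) in tape 4; 87 GB remain.
Put A9 (162 GB) in tape 5; 238 GB remain.
Put A10 (134 GB) in tape 5; 104 GB remain.
Put A11 (154 GB) in tape 6; 246 GB remain.
Put A12 (150 GB) in tape 6; 96 GB remain.
Put A13 (159 GB) in tape 7; 241 GB remain.
Put A14 (150 GB) in tape 7; 91 GB remain.
Put A15 (136 GB) in tape 8; 264 GB remain.
Put A16 (169 GB) in tape 8; 95 GB remain.
Put A17 (133 GB) in tape 9; 267 GB remain.
Final tapes: [135,159] [143,146] [151,164] [153,160] [162,134] [154,150] [159,150] [136,169] [133].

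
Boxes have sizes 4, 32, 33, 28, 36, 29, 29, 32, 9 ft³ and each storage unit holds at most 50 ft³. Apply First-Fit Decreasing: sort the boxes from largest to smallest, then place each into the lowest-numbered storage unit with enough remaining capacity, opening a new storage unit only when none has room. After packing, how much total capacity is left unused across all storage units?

Sorted descending: 36, 33, 32, 32, 29, 29, 28, 9, 4.
Put 36 ft³ in storage unit 1; 14 ft³ remain.
Put 33 ft³ in storage unit 2; 17 ft³ remain.
Put 32 ft³ in storage unit 3; 18 ft³ remain.
Put 32 ft³ in storage unit 4; 18 ft³ remain.
Put 29 ft³ in storage unit 5; 21 ft³ remain.
Put 29 ft³ in storage unit 6; 21 ft³ remain.
Put 28 ft³ in storage unit 7; 22 ft³ remain.
Put 9 ft³ in storage unit 1; 5 ft³ remain.
Put 4 ft³ in storage unit 1; 1 ft³ remain.
7 storage units × 50 ft³ = 350 ft³; used 232 ft³; unused 118 ft³.

118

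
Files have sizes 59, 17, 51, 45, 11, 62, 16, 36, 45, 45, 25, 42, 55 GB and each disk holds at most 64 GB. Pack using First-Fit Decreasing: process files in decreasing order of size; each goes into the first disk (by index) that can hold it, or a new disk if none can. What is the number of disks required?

Sorted descending: 62, 59, 55, 51, 45, 45, 45, 42, 36, 25, 17, 16, 11.
Put 62 GB in disk 1; 2 GB remain.
Put 59 GB in disk 2; 5 GB remain.
Put 55 GB in disk 3; 9 GB remain.
Put 51 GB in disk 4; 13 GB remain.
Put 45 GB in disk 5; 19 GB remain.
Put 45 GB in disk 6; 19 GB remain.
Put 45 GB in disk 7; 19 GB remain.
Put 42 GB in disk 8; 22 GB remain.
Put 36 GB in disk 9; 28 GB remain.
Put 25 GB in disk 9; 3 GB remain.
Put 17 GB in disk 5; 2 GB remain.
Put 16 GB in disk 6; 3 GB remain.
Put 11 GB in disk 4; 2 GB remain.
Final disks: [62] [59] [55] [51,11] [45,17] [45,16] [45] [42] [36,25].

9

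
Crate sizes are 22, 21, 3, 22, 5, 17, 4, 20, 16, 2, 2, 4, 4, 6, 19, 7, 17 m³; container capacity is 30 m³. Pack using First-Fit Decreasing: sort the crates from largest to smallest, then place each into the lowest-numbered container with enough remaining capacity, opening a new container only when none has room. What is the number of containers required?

8

Sorted descending: 22, 22, 21, 20, 19, 17, 17, 16, 7, 6, 5, 4, 4, 4, 3, 2, 2.
Put 22 m³ in container 1; 8 m³ remain.
Put 22 m³ in container 2; 8 m³ remain.
Put 21 m³ in container 3; 9 m³ remain.
Put 20 m³ in container 4; 10 m³ remain.
Put 19 m³ in container 5; 11 m³ remain.
Put 17 m³ in container 6; 13 m³ remain.
Put 17 m³ in container 7; 13 m³ remain.
Put 16 m³ in container 8; 14 m³ remain.
Put 7 m³ in container 1; 1 m³ remain.
Put 6 m³ in container 2; 2 m³ remain.
Put 5 m³ in container 3; 4 m³ remain.
Put 4 m³ in container 3; 0 m³ remain.
Put 4 m³ in container 4; 6 m³ remain.
Put 4 m³ in container 4; 2 m³ remain.
Put 3 m³ in container 5; 8 m³ remain.
Put 2 m³ in container 2; 0 m³ remain.
Put 2 m³ in container 4; 0 m³ remain.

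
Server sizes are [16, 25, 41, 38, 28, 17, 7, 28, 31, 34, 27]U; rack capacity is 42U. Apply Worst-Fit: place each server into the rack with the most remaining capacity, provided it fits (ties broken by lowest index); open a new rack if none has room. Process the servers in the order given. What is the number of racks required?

9

16U → rack 1 (remaining 26U)
25U → rack 1 (remaining 1U)
41U → rack 2 (remaining 1U)
38U → rack 3 (remaining 4U)
28U → rack 4 (remaining 14U)
17U → rack 5 (remaining 25U)
7U → rack 5 (remaining 18U)
28U → rack 6 (remaining 14U)
31U → rack 7 (remaining 11U)
34U → rack 8 (remaining 8U)
27U → rack 9 (remaining 15U)
Final racks: [16,25] [41] [38] [28] [17,7] [28] [31] [34] [27].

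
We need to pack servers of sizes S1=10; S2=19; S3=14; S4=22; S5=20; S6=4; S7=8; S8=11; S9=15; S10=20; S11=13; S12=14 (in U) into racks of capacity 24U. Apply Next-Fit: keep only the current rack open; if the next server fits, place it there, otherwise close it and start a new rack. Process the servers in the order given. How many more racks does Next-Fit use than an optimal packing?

Next-Fit: [10] [19] [14] [22] [20,4] [8,11] [15] [20] [13] [14] → 10 racks.
Total size 170U; any packing needs at least ⌈170/24⌉ = 8 racks.
An optimal packing achieves that bound: [22] [20,4] [20] [19] [15,8] [14,10] [14] [13,11] → 8 racks.
Excess: 10 − 8 = 2.

2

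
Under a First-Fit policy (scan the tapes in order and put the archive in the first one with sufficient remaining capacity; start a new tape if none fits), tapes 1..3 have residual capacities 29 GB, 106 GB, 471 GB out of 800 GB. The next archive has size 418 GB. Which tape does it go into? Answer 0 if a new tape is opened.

Tapes with room: tape 3 (471 GB).
The first with room is tape 3.

3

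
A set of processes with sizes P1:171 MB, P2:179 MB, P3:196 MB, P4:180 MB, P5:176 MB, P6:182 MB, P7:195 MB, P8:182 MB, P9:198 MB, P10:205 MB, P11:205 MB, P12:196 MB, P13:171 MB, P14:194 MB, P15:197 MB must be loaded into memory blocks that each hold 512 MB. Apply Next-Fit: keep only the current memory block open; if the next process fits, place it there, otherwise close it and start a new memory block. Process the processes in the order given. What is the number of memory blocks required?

8

P1 (171 MB) → memory block 1 (remaining 341 MB)
P2 (179 MB) → memory block 1 (remaining 162 MB)
P3 (196 MB) → memory block 2 (remaining 316 MB)
P4 (180 MB) → memory block 2 (remaining 136 MB)
P5 (176 MB) → memory block 3 (remaining 336 MB)
P6 (182 MB) → memory block 3 (remaining 154 MB)
P7 (195 MB) → memory block 4 (remaining 317 MB)
P8 (182 MB) → memory block 4 (remaining 135 MB)
P9 (198 MB) → memory block 5 (remaining 314 MB)
P10 (205 MB) → memory block 5 (remaining 109 MB)
P11 (205 MB) → memory block 6 (remaining 307 MB)
P12 (196 MB) → memory block 6 (remaining 111 MB)
P13 (171 MB) → memory block 7 (remaining 341 MB)
P14 (194 MB) → memory block 7 (remaining 147 MB)
P15 (197 MB) → memory block 8 (remaining 315 MB)
Final memory blocks: [171,179] [196,180] [176,182] [195,182] [198,205] [205,196] [171,194] [197].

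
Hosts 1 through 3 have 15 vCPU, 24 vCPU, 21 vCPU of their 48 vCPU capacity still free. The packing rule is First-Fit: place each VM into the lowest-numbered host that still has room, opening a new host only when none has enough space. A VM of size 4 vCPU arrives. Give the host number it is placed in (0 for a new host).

1

Hosts with room: host 1 (15 vCPU), host 2 (24 vCPU), host 3 (21 vCPU).
The first with room is host 1.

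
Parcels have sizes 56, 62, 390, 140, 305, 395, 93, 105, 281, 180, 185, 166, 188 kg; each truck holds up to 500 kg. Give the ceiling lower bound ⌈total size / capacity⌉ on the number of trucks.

6 trucks

Total size = 56 + 62 + 390 + 140 + 305 + 395 + 93 + 105 + 281 + 180 + 185 + 166 + 188 = 2546 kg.
⌈2546 / 500⌉ = 6.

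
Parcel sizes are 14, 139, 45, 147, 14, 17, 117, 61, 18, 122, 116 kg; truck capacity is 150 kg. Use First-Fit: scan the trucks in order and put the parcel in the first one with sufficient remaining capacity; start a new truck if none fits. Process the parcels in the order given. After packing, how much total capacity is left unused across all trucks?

14 kg → truck 1 (remaining 136 kg)
139 kg → truck 2 (remaining 11 kg)
45 kg → truck 1 (remaining 91 kg)
147 kg → truck 3 (remaining 3 kg)
14 kg → truck 1 (remaining 77 kg)
17 kg → truck 1 (remaining 60 kg)
117 kg → truck 4 (remaining 33 kg)
61 kg → truck 5 (remaining 89 kg)
18 kg → truck 1 (remaining 42 kg)
122 kg → truck 6 (remaining 28 kg)
116 kg → truck 7 (remaining 34 kg)
7 trucks × 150 kg = 1050 kg; used 810 kg; unused 240 kg.

240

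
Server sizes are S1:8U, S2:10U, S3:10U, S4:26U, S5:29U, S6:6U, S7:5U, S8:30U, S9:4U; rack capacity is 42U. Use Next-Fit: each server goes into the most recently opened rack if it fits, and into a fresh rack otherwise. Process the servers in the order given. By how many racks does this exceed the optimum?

0

Next-Fit: [8,10,10] [26] [29,6,5] [30,4] → 4 racks.
Total size 128U; any packing needs at least ⌈128/42⌉ = 4 racks.
So 4 is already optimal.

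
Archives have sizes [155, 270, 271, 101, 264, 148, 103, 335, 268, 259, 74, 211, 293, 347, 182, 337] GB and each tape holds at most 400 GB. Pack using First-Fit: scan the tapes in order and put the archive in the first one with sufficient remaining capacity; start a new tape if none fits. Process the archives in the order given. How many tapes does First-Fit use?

12 tapes

Put 155 GB in tape 1; 245 GB remain.
Put 270 GB in tape 2; 130 GB remain.
Put 271 GB in tape 3; 129 GB remain.
Put 101 GB in tape 1; 144 GB remain.
Put 264 GB in tape 4; 136 GB remain.
Put 148 GB in tape 5; 252 GB remain.
Put 103 GB in tape 1; 41 GB remain.
Put 335 GB in tape 6; 65 GB remain.
Put 268 GB in tape 7; 132 GB remain.
Put 259 GB in tape 8; 141 GB remain.
Put 74 GB in tape 2; 56 GB remain.
Put 211 GB in tape 5; 41 GB remain.
Put 293 GB in tape 9; 107 GB remain.
Put 347 GB in tape 10; 53 GB remain.
Put 182 GB in tape 11; 218 GB remain.
Put 337 GB in tape 12; 63 GB remain.
Final tapes: [155,101,103] [270,74] [271] [264] [148,211] [335] [268] [259] [293] [347] [182] [337].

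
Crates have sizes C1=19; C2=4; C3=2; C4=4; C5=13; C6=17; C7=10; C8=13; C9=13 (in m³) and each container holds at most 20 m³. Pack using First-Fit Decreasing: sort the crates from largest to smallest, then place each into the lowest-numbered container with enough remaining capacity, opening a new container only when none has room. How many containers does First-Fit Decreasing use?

Sorted descending: 19, 17, 13, 13, 13, 10, 4, 4, 2.
Put 19 m³ in container 1; 1 m³ remain.
Put 17 m³ in container 2; 3 m³ remain.
Put 13 m³ in container 3; 7 m³ remain.
Put 13 m³ in container 4; 7 m³ remain.
Put 13 m³ in container 5; 7 m³ remain.
Put 10 m³ in container 6; 10 m³ remain.
Put 4 m³ in container 3; 3 m³ remain.
Put 4 m³ in container 4; 3 m³ remain.
Put 2 m³ in container 2; 1 m³ remain.
Final containers: [19] [17,2] [13,4] [13,4] [13] [10].

6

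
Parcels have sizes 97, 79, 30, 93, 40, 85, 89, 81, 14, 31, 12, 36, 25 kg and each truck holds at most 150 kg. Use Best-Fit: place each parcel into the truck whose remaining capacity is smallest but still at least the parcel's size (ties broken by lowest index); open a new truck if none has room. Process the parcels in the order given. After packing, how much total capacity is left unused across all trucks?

97 kg → truck 1 (remaining 53 kg)
79 kg → truck 2 (remaining 71 kg)
30 kg → truck 1 (remaining 23 kg)
93 kg → truck 3 (remaining 57 kg)
40 kg → truck 3 (remaining 17 kg)
85 kg → truck 4 (remaining 65 kg)
89 kg → truck 5 (remaining 61 kg)
81 kg → truck 6 (remaining 69 kg)
14 kg → truck 3 (remaining 3 kg)
31 kg → truck 5 (remaining 30 kg)
12 kg → truck 1 (remaining 11 kg)
36 kg → truck 4 (remaining 29 kg)
25 kg → truck 4 (remaining 4 kg)
6 trucks × 150 kg = 900 kg; used 712 kg; unused 188 kg.

188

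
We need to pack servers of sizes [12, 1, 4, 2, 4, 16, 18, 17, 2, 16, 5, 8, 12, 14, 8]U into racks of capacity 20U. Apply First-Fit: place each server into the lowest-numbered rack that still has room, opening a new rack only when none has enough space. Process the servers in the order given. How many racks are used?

rack 1: place 12U, 8U left
rack 1: place 1U, 7U left
rack 1: place 4U, 3U left
rack 1: place 2U, 1U left
rack 2: place 4U, 16U left
rack 2: place 16U, 0U left
rack 3: place 18U, 2U left
rack 4: place 17U, 3U left
rack 3: place 2U, 0U left
rack 5: place 16U, 4U left
rack 6: place 5U, 15U left
rack 6: place 8U, 7U left
rack 7: place 12U, 8U left
rack 8: place 14U, 6U left
rack 7: place 8U, 0U left

8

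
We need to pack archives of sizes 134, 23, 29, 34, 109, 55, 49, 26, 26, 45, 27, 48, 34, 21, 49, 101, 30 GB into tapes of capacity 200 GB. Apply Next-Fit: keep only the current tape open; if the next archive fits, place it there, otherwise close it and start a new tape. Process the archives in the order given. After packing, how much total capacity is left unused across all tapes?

134 GB → tape 1 (remaining 66 GB)
23 GB → tape 1 (remaining 43 GB)
29 GB → tape 1 (remaining 14 GB)
34 GB → tape 2 (remaining 166 GB)
109 GB → tape 2 (remaining 57 GB)
55 GB → tape 2 (remaining 2 GB)
49 GB → tape 3 (remaining 151 GB)
26 GB → tape 3 (remaining 125 GB)
26 GB → tape 3 (remaining 99 GB)
45 GB → tape 3 (remaining 54 GB)
27 GB → tape 3 (remaining 27 GB)
48 GB → tape 4 (remaining 152 GB)
34 GB → tape 4 (remaining 118 GB)
21 GB → tape 4 (remaining 97 GB)
49 GB → tape 4 (remaining 48 GB)
101 GB → tape 5 (remaining 99 GB)
30 GB → tape 5 (remaining 69 GB)
5 tapes × 200 GB = 1000 GB; used 840 GB; unused 160 GB.

160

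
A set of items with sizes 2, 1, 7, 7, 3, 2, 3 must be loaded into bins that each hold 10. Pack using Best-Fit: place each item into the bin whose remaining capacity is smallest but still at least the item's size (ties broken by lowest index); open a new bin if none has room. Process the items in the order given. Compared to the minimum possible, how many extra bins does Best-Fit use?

0

Best-Fit: [2,1,7] [7,3] [2,3] → 3 bins.
Total size 25; any packing needs at least ⌈25/10⌉ = 3 bins.
So 3 is already optimal.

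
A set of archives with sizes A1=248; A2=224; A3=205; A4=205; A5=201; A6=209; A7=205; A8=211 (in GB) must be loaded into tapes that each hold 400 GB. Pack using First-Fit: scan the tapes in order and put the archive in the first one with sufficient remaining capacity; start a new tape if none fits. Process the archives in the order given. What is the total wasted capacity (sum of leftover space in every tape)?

1492

tape 1: place A1 (248 GB), 152 GB left
tape 2: place A2 (224 GB), 176 GB left
tape 3: place A3 (205 GB), 195 GB left
tape 4: place A4 (205 GB), 195 GB left
tape 5: place A5 (201 GB), 199 GB left
tape 6: place A6 (209 GB), 191 GB left
tape 7: place A7 (205 GB), 195 GB left
tape 8: place A8 (211 GB), 189 GB left
8 tapes × 400 GB = 3200 GB; used 1708 GB; unused 1492 GB.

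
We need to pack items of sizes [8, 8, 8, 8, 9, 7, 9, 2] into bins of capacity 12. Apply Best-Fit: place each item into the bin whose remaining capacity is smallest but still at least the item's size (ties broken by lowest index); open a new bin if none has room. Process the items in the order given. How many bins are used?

7 bins

8 → bin 1 (remaining 4)
8 → bin 2 (remaining 4)
8 → bin 3 (remaining 4)
8 → bin 4 (remaining 4)
9 → bin 5 (remaining 3)
7 → bin 6 (remaining 5)
9 → bin 7 (remaining 3)
2 → bin 5 (remaining 1)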